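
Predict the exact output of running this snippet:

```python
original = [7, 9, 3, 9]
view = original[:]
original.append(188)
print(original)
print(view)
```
[7, 9, 3, 9, 188]
[7, 9, 3, 9]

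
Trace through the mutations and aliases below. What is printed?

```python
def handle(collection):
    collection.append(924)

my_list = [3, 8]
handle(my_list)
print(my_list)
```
[3, 8, 924]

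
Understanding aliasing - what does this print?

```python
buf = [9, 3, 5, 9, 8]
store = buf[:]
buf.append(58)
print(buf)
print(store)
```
[9, 3, 5, 9, 8, 58]
[9, 3, 5, 9, 8]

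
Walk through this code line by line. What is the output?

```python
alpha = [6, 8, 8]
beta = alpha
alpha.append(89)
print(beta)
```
[6, 8, 8, 89]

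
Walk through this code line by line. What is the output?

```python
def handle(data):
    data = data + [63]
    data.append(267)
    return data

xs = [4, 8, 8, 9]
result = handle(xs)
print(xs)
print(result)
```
[4, 8, 8, 9]
[4, 8, 8, 9, 63, 267]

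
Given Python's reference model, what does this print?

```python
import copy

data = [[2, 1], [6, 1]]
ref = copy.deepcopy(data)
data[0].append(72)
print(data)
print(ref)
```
[[2, 1, 72], [6, 1]]
[[2, 1], [6, 1]]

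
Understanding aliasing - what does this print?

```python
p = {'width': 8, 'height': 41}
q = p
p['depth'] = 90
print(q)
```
{'width': 8, 'height': 41, 'depth': 90}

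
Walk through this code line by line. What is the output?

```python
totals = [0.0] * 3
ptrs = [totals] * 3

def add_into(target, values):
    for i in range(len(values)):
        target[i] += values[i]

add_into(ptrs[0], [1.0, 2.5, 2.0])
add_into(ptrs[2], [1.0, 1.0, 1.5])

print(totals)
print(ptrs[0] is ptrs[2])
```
[2.0, 3.5, 3.5]
True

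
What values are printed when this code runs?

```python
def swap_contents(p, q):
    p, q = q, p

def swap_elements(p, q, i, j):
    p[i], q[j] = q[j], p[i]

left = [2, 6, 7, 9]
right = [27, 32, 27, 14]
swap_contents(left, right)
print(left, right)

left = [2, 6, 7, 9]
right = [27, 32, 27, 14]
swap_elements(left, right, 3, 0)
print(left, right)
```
[2, 6, 7, 9] [27, 32, 27, 14]
[2, 6, 7, 27] [9, 32, 27, 14]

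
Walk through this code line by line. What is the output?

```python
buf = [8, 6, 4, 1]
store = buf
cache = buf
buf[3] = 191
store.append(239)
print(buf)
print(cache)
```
[8, 6, 4, 191, 239]
[8, 6, 4, 191, 239]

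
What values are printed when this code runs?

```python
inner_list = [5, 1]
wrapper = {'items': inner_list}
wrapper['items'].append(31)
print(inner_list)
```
[5, 1, 31]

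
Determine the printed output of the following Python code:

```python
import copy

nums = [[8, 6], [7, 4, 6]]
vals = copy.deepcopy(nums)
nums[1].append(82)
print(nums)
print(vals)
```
[[8, 6], [7, 4, 6, 82]]
[[8, 6], [7, 4, 6]]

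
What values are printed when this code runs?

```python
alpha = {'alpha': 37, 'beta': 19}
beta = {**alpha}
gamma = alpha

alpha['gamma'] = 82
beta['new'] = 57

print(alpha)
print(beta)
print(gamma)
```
{'alpha': 37, 'beta': 19, 'gamma': 82}
{'alpha': 37, 'beta': 19, 'new': 57}
{'alpha': 37, 'beta': 19, 'gamma': 82}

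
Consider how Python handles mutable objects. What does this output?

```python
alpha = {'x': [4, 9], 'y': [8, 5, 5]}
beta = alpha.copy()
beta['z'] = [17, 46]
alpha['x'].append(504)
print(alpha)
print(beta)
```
{'x': [4, 9, 504], 'y': [8, 5, 5]}
{'x': [4, 9, 504], 'y': [8, 5, 5], 'z': [17, 46]}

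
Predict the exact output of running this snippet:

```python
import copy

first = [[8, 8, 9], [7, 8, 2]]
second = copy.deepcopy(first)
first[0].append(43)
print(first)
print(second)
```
[[8, 8, 9, 43], [7, 8, 2]]
[[8, 8, 9], [7, 8, 2]]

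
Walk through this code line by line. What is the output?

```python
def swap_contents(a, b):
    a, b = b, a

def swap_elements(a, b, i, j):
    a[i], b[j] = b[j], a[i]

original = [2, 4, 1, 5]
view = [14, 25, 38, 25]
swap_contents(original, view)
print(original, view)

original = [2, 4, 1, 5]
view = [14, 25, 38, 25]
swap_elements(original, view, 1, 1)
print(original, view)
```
[2, 4, 1, 5] [14, 25, 38, 25]
[2, 25, 1, 5] [14, 4, 38, 25]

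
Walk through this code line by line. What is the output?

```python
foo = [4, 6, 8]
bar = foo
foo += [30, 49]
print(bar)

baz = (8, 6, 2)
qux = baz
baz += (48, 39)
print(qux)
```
[4, 6, 8, 30, 49]
(8, 6, 2)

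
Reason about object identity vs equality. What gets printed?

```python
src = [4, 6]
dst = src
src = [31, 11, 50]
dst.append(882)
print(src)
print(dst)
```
[31, 11, 50]
[4, 6, 882]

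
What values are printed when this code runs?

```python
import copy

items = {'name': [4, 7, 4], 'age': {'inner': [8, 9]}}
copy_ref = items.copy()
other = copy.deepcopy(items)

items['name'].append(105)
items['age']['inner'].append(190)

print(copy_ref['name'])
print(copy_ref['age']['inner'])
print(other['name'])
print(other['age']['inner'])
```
[4, 7, 4, 105]
[8, 9, 190]
[4, 7, 4]
[8, 9]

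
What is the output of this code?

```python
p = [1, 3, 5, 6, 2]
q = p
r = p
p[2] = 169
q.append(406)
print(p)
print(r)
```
[1, 3, 169, 6, 2, 406]
[1, 3, 169, 6, 2, 406]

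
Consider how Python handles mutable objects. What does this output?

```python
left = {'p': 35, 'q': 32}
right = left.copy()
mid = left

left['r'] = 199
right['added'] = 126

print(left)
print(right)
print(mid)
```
{'p': 35, 'q': 32, 'r': 199}
{'p': 35, 'q': 32, 'added': 126}
{'p': 35, 'q': 32, 'r': 199}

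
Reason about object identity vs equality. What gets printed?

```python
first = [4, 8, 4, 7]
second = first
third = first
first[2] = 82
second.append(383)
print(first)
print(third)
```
[4, 8, 82, 7, 383]
[4, 8, 82, 7, 383]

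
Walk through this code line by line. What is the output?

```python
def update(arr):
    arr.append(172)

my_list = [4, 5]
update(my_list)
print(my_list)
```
[4, 5, 172]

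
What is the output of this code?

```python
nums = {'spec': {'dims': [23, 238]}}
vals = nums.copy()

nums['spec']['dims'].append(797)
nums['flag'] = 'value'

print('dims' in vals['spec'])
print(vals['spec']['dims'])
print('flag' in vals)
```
True
[23, 238, 797]
False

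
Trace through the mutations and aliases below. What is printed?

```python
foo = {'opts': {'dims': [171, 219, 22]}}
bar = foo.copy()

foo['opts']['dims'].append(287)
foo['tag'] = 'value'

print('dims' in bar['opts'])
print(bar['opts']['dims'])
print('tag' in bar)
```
True
[171, 219, 22, 287]
False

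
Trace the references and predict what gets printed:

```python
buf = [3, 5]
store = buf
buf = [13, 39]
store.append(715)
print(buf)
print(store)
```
[13, 39]
[3, 5, 715]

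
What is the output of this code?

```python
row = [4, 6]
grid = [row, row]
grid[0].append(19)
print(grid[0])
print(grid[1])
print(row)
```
[4, 6, 19]
[4, 6, 19]
[4, 6, 19]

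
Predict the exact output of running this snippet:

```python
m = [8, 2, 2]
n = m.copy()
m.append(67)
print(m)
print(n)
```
[8, 2, 2, 67]
[8, 2, 2]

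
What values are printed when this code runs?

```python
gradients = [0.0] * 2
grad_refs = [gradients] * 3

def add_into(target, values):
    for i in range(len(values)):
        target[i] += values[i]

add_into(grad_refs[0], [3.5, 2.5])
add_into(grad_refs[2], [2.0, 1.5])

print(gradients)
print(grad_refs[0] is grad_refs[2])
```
[5.5, 4.0]
True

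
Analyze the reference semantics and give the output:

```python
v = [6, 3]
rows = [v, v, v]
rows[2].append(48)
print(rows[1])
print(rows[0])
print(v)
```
[6, 3, 48]
[6, 3, 48]
[6, 3, 48]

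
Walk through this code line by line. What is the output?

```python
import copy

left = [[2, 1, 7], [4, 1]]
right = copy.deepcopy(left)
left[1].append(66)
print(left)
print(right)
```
[[2, 1, 7], [4, 1, 66]]
[[2, 1, 7], [4, 1]]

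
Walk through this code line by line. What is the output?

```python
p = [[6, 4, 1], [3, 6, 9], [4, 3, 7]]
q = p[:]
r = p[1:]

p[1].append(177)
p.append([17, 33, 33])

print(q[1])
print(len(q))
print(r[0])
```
[3, 6, 9, 177]
3
[3, 6, 9, 177]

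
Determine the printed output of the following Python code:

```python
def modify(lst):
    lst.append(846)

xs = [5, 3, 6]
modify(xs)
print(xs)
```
[5, 3, 6, 846]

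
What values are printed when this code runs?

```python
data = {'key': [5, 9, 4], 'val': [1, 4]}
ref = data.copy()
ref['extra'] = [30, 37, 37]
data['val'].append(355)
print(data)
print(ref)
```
{'key': [5, 9, 4], 'val': [1, 4, 355]}
{'key': [5, 9, 4], 'val': [1, 4, 355], 'extra': [30, 37, 37]}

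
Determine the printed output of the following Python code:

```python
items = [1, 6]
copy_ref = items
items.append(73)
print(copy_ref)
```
[1, 6, 73]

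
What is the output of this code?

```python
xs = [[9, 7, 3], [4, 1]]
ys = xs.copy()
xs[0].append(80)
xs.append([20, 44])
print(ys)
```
[[9, 7, 3, 80], [4, 1]]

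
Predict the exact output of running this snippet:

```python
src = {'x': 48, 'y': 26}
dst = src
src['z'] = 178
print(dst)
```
{'x': 48, 'y': 26, 'z': 178}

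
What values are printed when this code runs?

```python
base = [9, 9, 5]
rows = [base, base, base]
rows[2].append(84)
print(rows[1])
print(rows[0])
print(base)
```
[9, 9, 5, 84]
[9, 9, 5, 84]
[9, 9, 5, 84]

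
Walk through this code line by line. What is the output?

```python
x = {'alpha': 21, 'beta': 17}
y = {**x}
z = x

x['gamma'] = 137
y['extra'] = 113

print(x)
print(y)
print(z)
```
{'alpha': 21, 'beta': 17, 'gamma': 137}
{'alpha': 21, 'beta': 17, 'extra': 113}
{'alpha': 21, 'beta': 17, 'gamma': 137}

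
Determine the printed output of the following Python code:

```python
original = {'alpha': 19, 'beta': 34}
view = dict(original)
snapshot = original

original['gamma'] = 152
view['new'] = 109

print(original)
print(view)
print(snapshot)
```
{'alpha': 19, 'beta': 34, 'gamma': 152}
{'alpha': 19, 'beta': 34, 'new': 109}
{'alpha': 19, 'beta': 34, 'gamma': 152}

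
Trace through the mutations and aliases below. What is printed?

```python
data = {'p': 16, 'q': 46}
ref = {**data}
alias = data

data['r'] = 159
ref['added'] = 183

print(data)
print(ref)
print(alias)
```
{'p': 16, 'q': 46, 'r': 159}
{'p': 16, 'q': 46, 'added': 183}
{'p': 16, 'q': 46, 'r': 159}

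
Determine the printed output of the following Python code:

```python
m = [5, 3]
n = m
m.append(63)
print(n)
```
[5, 3, 63]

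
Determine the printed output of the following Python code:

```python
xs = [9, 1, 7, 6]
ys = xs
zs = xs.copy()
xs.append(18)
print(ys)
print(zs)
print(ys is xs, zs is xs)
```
[9, 1, 7, 6, 18]
[9, 1, 7, 6]
True False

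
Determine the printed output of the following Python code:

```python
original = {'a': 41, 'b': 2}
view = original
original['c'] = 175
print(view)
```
{'a': 41, 'b': 2, 'c': 175}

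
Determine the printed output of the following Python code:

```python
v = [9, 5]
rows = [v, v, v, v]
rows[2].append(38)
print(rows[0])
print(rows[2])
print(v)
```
[9, 5, 38]
[9, 5, 38]
[9, 5, 38]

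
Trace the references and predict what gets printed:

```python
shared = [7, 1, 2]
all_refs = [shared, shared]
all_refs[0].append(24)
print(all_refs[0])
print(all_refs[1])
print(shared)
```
[7, 1, 2, 24]
[7, 1, 2, 24]
[7, 1, 2, 24]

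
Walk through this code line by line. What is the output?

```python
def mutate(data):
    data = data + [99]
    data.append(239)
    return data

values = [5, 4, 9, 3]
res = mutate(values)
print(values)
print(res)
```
[5, 4, 9, 3]
[5, 4, 9, 3, 99, 239]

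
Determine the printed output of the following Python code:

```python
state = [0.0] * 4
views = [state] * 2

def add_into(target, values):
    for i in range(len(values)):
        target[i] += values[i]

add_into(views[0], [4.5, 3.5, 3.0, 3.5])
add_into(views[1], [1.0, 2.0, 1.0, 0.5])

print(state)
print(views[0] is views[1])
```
[5.5, 5.5, 4.0, 4.0]
True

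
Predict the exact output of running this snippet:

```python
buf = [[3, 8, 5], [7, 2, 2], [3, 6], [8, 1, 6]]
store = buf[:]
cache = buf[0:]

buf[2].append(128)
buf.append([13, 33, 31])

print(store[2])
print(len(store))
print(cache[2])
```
[3, 6, 128]
4
[3, 6, 128]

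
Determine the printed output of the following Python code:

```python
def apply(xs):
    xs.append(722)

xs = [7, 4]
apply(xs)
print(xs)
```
[7, 4, 722]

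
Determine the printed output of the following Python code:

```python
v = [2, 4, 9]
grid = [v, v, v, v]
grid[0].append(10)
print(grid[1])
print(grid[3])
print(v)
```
[2, 4, 9, 10]
[2, 4, 9, 10]
[2, 4, 9, 10]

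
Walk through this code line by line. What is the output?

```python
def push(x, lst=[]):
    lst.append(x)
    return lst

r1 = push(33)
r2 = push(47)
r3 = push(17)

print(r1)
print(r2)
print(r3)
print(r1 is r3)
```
[33, 47, 17]
[33, 47, 17]
[33, 47, 17]
True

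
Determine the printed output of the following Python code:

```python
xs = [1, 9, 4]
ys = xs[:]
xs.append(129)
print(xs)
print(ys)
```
[1, 9, 4, 129]
[1, 9, 4]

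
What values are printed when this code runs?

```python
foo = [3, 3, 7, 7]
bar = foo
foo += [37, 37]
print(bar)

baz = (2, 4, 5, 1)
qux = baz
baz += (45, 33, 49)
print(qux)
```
[3, 3, 7, 7, 37, 37]
(2, 4, 5, 1)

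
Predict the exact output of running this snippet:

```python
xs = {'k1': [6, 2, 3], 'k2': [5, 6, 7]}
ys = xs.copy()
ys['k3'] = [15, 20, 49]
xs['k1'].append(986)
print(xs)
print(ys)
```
{'k1': [6, 2, 3, 986], 'k2': [5, 6, 7]}
{'k1': [6, 2, 3, 986], 'k2': [5, 6, 7], 'k3': [15, 20, 49]}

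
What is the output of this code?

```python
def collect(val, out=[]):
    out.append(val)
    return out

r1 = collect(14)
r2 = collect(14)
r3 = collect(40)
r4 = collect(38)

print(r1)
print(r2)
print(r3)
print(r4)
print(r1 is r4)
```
[14, 14, 40, 38]
[14, 14, 40, 38]
[14, 14, 40, 38]
[14, 14, 40, 38]
True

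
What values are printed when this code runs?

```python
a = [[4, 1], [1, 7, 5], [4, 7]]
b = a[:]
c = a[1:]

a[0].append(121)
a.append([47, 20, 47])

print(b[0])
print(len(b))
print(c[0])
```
[4, 1, 121]
3
[1, 7, 5]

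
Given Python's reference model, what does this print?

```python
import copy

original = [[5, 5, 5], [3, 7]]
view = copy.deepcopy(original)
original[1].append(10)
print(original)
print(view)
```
[[5, 5, 5], [3, 7, 10]]
[[5, 5, 5], [3, 7]]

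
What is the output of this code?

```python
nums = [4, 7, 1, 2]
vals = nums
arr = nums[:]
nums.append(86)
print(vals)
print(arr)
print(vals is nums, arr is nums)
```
[4, 7, 1, 2, 86]
[4, 7, 1, 2]
True False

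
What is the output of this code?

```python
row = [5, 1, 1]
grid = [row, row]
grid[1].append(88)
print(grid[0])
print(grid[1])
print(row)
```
[5, 1, 1, 88]
[5, 1, 1, 88]
[5, 1, 1, 88]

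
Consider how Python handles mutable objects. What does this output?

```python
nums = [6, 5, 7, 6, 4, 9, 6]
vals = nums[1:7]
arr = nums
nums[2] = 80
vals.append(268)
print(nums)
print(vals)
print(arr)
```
[6, 5, 80, 6, 4, 9, 6]
[5, 7, 6, 4, 9, 6, 268]
[6, 5, 80, 6, 4, 9, 6]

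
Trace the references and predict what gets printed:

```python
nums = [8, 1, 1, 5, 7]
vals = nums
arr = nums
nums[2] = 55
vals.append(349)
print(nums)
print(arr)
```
[8, 1, 55, 5, 7, 349]
[8, 1, 55, 5, 7, 349]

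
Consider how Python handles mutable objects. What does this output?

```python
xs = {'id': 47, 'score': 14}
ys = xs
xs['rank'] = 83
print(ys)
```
{'id': 47, 'score': 14, 'rank': 83}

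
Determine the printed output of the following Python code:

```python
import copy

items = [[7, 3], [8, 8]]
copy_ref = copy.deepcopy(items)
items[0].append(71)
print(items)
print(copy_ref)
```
[[7, 3, 71], [8, 8]]
[[7, 3], [8, 8]]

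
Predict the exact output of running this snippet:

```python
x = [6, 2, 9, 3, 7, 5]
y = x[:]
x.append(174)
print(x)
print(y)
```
[6, 2, 9, 3, 7, 5, 174]
[6, 2, 9, 3, 7, 5]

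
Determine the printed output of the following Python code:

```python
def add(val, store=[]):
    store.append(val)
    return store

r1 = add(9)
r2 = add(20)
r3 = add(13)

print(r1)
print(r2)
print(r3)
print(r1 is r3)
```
[9, 20, 13]
[9, 20, 13]
[9, 20, 13]
True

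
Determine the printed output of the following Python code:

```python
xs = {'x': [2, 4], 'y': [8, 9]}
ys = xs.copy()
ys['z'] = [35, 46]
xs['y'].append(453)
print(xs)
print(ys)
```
{'x': [2, 4], 'y': [8, 9, 453]}
{'x': [2, 4], 'y': [8, 9, 453], 'z': [35, 46]}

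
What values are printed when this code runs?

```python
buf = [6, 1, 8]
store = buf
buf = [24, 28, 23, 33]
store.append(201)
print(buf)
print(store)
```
[24, 28, 23, 33]
[6, 1, 8, 201]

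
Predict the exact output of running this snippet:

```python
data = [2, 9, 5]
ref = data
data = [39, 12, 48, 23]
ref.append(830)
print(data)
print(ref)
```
[39, 12, 48, 23]
[2, 9, 5, 830]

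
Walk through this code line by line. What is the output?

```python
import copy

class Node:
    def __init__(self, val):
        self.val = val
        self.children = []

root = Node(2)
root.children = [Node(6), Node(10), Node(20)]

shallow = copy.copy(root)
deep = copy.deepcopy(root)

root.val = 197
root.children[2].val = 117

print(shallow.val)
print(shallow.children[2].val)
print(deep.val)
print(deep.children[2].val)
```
2
117
2
20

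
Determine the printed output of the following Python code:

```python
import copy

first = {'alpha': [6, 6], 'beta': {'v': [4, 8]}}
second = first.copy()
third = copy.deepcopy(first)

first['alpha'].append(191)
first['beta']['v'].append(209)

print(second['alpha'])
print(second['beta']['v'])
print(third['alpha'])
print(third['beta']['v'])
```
[6, 6, 191]
[4, 8, 209]
[6, 6]
[4, 8]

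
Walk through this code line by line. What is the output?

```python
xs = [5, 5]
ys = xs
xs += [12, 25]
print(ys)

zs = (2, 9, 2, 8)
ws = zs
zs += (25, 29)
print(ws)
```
[5, 5, 12, 25]
(2, 9, 2, 8)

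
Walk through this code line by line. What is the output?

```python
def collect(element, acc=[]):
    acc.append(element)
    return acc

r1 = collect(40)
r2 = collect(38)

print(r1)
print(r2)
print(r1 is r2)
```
[40, 38]
[40, 38]
True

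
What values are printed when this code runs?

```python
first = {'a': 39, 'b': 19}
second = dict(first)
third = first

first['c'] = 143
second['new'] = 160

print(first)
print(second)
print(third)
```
{'a': 39, 'b': 19, 'c': 143}
{'a': 39, 'b': 19, 'new': 160}
{'a': 39, 'b': 19, 'c': 143}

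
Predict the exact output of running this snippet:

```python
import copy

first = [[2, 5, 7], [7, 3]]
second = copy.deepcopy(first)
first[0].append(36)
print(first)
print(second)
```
[[2, 5, 7, 36], [7, 3]]
[[2, 5, 7], [7, 3]]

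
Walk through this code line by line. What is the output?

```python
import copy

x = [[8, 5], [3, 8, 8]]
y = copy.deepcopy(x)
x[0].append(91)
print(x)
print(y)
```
[[8, 5, 91], [3, 8, 8]]
[[8, 5], [3, 8, 8]]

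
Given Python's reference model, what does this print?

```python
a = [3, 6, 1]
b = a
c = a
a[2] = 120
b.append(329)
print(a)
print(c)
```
[3, 6, 120, 329]
[3, 6, 120, 329]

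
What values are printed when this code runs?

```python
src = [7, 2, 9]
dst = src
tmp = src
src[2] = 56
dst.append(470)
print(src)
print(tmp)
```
[7, 2, 56, 470]
[7, 2, 56, 470]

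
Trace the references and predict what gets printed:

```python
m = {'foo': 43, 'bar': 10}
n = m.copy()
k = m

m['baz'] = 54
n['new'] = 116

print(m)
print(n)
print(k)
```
{'foo': 43, 'bar': 10, 'baz': 54}
{'foo': 43, 'bar': 10, 'new': 116}
{'foo': 43, 'bar': 10, 'baz': 54}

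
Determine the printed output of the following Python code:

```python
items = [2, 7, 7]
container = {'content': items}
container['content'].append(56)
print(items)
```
[2, 7, 7, 56]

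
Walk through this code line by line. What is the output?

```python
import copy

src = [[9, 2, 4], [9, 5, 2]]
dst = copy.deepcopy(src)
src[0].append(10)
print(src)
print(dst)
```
[[9, 2, 4, 10], [9, 5, 2]]
[[9, 2, 4], [9, 5, 2]]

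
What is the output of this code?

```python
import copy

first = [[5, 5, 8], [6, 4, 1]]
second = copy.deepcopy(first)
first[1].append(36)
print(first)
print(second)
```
[[5, 5, 8], [6, 4, 1, 36]]
[[5, 5, 8], [6, 4, 1]]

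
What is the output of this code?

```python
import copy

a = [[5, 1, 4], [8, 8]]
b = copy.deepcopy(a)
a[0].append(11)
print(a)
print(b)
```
[[5, 1, 4, 11], [8, 8]]
[[5, 1, 4], [8, 8]]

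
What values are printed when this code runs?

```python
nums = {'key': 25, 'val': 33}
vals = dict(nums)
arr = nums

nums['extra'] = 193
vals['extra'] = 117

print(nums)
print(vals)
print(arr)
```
{'key': 25, 'val': 33, 'extra': 193}
{'key': 25, 'val': 33, 'extra': 117}
{'key': 25, 'val': 33, 'extra': 193}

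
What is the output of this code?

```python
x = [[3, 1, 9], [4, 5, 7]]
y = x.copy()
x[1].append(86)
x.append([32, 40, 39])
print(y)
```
[[3, 1, 9], [4, 5, 7, 86]]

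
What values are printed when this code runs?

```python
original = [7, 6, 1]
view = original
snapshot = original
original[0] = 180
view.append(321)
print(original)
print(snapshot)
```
[180, 6, 1, 321]
[180, 6, 1, 321]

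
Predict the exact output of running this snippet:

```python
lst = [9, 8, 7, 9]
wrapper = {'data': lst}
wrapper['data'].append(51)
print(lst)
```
[9, 8, 7, 9, 51]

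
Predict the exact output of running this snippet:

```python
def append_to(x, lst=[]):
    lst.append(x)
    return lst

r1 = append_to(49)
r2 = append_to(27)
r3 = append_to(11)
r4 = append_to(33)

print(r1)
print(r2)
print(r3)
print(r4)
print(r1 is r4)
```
[49, 27, 11, 33]
[49, 27, 11, 33]
[49, 27, 11, 33]
[49, 27, 11, 33]
True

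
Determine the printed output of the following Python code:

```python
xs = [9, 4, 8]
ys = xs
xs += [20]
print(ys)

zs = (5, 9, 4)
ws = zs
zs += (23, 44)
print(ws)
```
[9, 4, 8, 20]
(5, 9, 4)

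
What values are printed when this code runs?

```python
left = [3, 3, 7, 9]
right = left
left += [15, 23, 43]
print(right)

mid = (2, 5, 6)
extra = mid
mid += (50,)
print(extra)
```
[3, 3, 7, 9, 15, 23, 43]
(2, 5, 6)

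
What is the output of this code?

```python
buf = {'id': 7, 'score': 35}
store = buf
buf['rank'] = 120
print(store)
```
{'id': 7, 'score': 35, 'rank': 120}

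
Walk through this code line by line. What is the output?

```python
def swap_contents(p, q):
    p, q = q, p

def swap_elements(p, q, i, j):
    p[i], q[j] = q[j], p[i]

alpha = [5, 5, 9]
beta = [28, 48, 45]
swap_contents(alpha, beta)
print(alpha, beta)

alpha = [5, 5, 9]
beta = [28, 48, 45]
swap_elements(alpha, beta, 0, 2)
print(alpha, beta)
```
[5, 5, 9] [28, 48, 45]
[45, 5, 9] [28, 48, 5]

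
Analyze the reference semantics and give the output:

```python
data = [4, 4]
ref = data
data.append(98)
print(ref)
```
[4, 4, 98]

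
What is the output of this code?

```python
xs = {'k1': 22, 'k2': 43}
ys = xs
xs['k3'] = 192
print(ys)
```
{'k1': 22, 'k2': 43, 'k3': 192}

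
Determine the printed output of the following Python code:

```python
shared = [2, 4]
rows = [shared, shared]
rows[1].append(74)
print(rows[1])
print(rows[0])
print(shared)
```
[2, 4, 74]
[2, 4, 74]
[2, 4, 74]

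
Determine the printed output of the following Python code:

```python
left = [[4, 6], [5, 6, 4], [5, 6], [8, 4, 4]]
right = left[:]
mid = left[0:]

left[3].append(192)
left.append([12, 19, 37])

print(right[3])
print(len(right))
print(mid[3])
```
[8, 4, 4, 192]
4
[8, 4, 4, 192]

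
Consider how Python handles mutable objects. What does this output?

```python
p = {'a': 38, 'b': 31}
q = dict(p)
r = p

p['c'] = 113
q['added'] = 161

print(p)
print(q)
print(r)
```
{'a': 38, 'b': 31, 'c': 113}
{'a': 38, 'b': 31, 'added': 161}
{'a': 38, 'b': 31, 'c': 113}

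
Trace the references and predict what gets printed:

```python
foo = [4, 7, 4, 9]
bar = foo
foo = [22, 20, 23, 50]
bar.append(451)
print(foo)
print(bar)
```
[22, 20, 23, 50]
[4, 7, 4, 9, 451]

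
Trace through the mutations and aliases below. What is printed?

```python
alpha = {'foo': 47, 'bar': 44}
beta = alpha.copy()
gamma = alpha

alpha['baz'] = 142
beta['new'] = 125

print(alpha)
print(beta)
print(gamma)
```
{'foo': 47, 'bar': 44, 'baz': 142}
{'foo': 47, 'bar': 44, 'new': 125}
{'foo': 47, 'bar': 44, 'baz': 142}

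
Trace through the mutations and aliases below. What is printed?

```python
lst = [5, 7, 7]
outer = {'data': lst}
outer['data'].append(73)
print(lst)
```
[5, 7, 7, 73]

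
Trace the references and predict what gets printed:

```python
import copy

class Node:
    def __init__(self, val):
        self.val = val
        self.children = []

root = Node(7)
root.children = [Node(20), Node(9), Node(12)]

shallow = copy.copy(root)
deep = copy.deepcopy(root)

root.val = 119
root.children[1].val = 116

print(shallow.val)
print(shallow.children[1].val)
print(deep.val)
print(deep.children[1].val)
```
7
116
7
9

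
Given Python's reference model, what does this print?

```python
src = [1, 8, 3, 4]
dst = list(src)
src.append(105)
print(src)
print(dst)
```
[1, 8, 3, 4, 105]
[1, 8, 3, 4]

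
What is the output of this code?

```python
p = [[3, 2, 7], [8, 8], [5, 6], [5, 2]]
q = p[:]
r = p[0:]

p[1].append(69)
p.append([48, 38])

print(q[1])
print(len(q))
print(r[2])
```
[8, 8, 69]
4
[5, 6]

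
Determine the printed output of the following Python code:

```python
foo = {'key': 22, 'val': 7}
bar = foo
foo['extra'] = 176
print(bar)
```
{'key': 22, 'val': 7, 'extra': 176}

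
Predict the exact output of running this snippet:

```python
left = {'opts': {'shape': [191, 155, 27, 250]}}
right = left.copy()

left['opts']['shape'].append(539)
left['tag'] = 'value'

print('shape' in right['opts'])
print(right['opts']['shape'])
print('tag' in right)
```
True
[191, 155, 27, 250, 539]
False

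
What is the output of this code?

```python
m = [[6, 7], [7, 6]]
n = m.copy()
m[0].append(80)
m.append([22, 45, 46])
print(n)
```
[[6, 7, 80], [7, 6]]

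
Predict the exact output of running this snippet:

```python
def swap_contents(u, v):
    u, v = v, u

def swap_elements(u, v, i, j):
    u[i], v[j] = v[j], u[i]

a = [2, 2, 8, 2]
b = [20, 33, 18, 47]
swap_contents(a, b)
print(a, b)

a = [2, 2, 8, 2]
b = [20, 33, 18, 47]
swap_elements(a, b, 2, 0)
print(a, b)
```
[2, 2, 8, 2] [20, 33, 18, 47]
[2, 2, 20, 2] [8, 33, 18, 47]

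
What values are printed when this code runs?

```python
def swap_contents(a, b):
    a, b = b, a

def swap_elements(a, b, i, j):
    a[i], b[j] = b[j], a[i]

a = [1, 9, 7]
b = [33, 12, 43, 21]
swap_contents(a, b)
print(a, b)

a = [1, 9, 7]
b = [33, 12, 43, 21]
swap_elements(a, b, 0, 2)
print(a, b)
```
[1, 9, 7] [33, 12, 43, 21]
[43, 9, 7] [33, 12, 1, 21]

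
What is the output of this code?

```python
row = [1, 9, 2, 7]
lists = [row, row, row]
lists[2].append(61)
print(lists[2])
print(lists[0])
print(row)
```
[1, 9, 2, 7, 61]
[1, 9, 2, 7, 61]
[1, 9, 2, 7, 61]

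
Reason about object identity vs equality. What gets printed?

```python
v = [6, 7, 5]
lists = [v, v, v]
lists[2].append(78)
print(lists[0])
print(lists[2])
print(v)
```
[6, 7, 5, 78]
[6, 7, 5, 78]
[6, 7, 5, 78]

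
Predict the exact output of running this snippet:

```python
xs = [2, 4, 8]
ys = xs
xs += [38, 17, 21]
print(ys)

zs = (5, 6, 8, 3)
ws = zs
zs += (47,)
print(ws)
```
[2, 4, 8, 38, 17, 21]
(5, 6, 8, 3)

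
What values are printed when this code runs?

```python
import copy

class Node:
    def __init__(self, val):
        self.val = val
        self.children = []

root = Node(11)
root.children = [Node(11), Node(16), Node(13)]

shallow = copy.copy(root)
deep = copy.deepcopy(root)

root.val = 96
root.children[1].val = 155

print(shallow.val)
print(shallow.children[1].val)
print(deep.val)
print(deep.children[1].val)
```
11
155
11
16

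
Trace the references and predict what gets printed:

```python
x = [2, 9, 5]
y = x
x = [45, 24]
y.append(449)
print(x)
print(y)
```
[45, 24]
[2, 9, 5, 449]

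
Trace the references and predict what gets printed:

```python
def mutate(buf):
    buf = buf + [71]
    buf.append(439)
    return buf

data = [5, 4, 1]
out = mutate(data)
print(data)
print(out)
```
[5, 4, 1]
[5, 4, 1, 71, 439]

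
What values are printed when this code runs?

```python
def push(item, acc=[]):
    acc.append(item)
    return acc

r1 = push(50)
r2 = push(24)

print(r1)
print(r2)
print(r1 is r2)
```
[50, 24]
[50, 24]
True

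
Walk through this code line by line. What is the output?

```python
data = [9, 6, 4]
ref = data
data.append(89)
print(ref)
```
[9, 6, 4, 89]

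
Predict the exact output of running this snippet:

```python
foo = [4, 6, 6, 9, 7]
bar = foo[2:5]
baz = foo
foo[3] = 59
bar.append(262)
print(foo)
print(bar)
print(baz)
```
[4, 6, 6, 59, 7]
[6, 9, 7, 262]
[4, 6, 6, 59, 7]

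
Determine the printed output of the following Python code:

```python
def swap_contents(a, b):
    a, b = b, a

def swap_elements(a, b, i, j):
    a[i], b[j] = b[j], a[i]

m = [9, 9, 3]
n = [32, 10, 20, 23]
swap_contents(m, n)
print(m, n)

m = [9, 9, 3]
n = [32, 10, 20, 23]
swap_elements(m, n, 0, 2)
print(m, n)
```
[9, 9, 3] [32, 10, 20, 23]
[20, 9, 3] [32, 10, 9, 23]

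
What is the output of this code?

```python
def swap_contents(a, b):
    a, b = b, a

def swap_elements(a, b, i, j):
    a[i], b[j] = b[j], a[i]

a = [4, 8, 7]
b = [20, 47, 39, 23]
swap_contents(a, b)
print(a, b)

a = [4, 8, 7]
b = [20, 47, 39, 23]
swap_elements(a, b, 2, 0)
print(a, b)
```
[4, 8, 7] [20, 47, 39, 23]
[4, 8, 20] [7, 47, 39, 23]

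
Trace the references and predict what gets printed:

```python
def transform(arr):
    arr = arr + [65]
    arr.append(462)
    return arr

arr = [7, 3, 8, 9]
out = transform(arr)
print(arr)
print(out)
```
[7, 3, 8, 9]
[7, 3, 8, 9, 65, 462]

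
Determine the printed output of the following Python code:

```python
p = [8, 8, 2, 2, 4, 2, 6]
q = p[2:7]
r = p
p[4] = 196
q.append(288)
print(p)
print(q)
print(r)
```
[8, 8, 2, 2, 196, 2, 6]
[2, 2, 4, 2, 6, 288]
[8, 8, 2, 2, 196, 2, 6]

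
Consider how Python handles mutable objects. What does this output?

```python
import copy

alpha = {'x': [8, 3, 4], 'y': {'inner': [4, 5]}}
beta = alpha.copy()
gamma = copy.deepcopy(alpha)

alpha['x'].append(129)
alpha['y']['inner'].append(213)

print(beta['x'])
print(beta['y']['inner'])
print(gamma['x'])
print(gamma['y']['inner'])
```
[8, 3, 4, 129]
[4, 5, 213]
[8, 3, 4]
[4, 5]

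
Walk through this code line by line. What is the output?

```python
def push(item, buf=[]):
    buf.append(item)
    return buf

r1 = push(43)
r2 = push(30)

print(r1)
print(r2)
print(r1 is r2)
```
[43, 30]
[43, 30]
True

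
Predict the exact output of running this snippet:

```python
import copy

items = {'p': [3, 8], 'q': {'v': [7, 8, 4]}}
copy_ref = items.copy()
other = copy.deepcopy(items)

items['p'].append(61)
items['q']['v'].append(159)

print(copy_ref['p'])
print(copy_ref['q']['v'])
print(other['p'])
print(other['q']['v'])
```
[3, 8, 61]
[7, 8, 4, 159]
[3, 8]
[7, 8, 4]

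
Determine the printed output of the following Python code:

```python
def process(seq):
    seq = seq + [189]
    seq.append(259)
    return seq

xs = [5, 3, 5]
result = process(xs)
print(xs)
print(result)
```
[5, 3, 5]
[5, 3, 5, 189, 259]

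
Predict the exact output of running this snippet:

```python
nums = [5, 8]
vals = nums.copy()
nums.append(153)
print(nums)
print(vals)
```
[5, 8, 153]
[5, 8]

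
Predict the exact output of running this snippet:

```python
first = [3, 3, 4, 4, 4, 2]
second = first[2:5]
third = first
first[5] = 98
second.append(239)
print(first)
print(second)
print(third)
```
[3, 3, 4, 4, 4, 98]
[4, 4, 4, 239]
[3, 3, 4, 4, 4, 98]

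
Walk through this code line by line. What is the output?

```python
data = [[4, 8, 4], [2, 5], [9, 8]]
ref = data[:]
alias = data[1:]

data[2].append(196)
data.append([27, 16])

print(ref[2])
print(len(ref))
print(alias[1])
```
[9, 8, 196]
3
[9, 8, 196]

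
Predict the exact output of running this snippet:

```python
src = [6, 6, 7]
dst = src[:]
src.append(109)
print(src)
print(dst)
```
[6, 6, 7, 109]
[6, 6, 7]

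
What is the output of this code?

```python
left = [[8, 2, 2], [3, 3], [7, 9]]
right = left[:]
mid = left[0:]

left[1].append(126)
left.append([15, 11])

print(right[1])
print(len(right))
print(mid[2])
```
[3, 3, 126]
3
[7, 9]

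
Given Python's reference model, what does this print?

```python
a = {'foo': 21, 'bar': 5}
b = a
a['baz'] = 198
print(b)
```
{'foo': 21, 'bar': 5, 'baz': 198}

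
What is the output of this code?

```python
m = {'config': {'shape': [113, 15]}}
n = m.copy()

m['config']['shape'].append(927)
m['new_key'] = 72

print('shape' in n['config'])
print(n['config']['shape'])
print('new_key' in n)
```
True
[113, 15, 927]
False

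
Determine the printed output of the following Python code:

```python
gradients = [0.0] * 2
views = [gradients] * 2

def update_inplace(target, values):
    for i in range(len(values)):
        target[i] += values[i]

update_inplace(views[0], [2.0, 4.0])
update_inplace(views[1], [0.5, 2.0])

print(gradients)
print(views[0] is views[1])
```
[2.5, 6.0]
True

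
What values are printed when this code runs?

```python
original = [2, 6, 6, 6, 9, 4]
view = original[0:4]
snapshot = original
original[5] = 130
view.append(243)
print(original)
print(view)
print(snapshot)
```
[2, 6, 6, 6, 9, 130]
[2, 6, 6, 6, 243]
[2, 6, 6, 6, 9, 130]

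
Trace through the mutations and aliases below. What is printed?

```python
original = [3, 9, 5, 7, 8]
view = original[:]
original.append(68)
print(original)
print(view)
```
[3, 9, 5, 7, 8, 68]
[3, 9, 5, 7, 8]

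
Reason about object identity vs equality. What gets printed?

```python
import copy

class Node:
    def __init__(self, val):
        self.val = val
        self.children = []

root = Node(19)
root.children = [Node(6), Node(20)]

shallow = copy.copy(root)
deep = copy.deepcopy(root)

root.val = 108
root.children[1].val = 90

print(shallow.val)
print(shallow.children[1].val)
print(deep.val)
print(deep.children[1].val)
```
19
90
19
20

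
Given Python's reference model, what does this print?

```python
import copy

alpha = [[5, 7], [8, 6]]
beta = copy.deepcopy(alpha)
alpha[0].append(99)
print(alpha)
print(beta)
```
[[5, 7, 99], [8, 6]]
[[5, 7], [8, 6]]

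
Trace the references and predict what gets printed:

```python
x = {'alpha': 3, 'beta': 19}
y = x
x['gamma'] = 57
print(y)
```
{'alpha': 3, 'beta': 19, 'gamma': 57}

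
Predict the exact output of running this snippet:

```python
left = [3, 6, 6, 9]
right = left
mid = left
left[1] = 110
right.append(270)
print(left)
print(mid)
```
[3, 110, 6, 9, 270]
[3, 110, 6, 9, 270]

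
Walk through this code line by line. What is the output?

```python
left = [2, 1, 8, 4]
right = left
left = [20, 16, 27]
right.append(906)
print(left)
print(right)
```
[20, 16, 27]
[2, 1, 8, 4, 906]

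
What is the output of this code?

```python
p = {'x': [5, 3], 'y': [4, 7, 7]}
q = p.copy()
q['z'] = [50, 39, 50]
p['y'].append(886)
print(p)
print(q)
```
{'x': [5, 3], 'y': [4, 7, 7, 886]}
{'x': [5, 3], 'y': [4, 7, 7, 886], 'z': [50, 39, 50]}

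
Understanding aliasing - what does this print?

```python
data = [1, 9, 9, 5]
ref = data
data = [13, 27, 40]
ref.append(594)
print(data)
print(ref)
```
[13, 27, 40]
[1, 9, 9, 5, 594]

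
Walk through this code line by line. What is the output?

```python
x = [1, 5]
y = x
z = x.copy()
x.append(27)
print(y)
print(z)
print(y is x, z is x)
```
[1, 5, 27]
[1, 5]
True False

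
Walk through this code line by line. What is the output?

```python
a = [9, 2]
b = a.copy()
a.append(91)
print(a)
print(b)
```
[9, 2, 91]
[9, 2]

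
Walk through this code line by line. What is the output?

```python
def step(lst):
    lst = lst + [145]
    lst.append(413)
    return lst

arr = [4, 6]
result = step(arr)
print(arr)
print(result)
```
[4, 6]
[4, 6, 145, 413]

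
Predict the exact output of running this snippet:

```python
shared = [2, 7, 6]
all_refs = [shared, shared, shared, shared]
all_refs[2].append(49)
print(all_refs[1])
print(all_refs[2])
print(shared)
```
[2, 7, 6, 49]
[2, 7, 6, 49]
[2, 7, 6, 49]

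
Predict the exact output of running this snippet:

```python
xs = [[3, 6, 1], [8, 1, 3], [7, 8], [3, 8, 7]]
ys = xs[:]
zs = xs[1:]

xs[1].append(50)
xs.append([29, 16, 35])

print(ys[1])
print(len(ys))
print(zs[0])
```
[8, 1, 3, 50]
4
[8, 1, 3, 50]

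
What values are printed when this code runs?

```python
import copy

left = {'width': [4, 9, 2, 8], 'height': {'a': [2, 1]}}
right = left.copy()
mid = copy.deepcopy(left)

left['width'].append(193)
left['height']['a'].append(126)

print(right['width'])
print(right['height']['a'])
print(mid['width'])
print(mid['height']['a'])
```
[4, 9, 2, 8, 193]
[2, 1, 126]
[4, 9, 2, 8]
[2, 1]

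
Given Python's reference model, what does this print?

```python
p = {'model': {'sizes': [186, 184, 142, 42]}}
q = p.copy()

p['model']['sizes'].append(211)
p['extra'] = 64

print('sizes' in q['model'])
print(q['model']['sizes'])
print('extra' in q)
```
True
[186, 184, 142, 42, 211]
False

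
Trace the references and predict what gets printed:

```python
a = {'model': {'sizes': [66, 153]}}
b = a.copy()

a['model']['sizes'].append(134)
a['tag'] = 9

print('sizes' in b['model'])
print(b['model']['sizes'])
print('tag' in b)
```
True
[66, 153, 134]
False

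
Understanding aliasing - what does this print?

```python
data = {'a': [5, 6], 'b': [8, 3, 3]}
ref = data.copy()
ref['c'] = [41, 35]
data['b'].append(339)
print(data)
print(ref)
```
{'a': [5, 6], 'b': [8, 3, 3, 339]}
{'a': [5, 6], 'b': [8, 3, 3, 339], 'c': [41, 35]}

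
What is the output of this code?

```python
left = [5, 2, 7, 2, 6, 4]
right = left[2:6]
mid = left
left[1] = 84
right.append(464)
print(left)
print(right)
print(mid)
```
[5, 84, 7, 2, 6, 4]
[7, 2, 6, 4, 464]
[5, 84, 7, 2, 6, 4]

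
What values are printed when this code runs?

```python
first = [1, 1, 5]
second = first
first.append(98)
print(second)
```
[1, 1, 5, 98]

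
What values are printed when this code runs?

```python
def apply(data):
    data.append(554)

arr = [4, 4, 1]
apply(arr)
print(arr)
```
[4, 4, 1, 554]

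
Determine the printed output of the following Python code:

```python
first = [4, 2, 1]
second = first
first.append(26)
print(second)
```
[4, 2, 1, 26]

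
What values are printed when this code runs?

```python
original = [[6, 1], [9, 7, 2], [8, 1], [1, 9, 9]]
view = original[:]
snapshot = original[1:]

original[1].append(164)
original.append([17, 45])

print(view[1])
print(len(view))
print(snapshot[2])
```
[9, 7, 2, 164]
4
[1, 9, 9]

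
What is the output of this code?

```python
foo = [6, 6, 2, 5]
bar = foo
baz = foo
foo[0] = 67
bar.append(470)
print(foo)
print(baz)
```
[67, 6, 2, 5, 470]
[67, 6, 2, 5, 470]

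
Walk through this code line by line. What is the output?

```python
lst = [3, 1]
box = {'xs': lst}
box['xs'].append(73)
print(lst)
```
[3, 1, 73]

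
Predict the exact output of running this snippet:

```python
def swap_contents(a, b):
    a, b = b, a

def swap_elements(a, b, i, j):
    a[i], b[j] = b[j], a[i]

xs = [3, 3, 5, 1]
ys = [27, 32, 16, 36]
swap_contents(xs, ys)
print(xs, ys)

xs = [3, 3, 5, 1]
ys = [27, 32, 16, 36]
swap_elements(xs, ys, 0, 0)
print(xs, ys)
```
[3, 3, 5, 1] [27, 32, 16, 36]
[27, 3, 5, 1] [3, 32, 16, 36]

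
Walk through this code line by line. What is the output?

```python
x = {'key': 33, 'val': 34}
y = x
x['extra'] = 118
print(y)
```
{'key': 33, 'val': 34, 'extra': 118}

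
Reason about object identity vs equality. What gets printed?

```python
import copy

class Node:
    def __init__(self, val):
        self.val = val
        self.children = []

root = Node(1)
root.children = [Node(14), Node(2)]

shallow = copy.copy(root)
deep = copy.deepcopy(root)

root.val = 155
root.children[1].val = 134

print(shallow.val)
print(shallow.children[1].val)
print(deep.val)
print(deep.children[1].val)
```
1
134
1
2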